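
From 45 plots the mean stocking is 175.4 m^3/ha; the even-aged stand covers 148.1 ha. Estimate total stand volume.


Formula: Total Volume = Mean Volume per ha * Total Area
Total Volume = 175.4 m^3/ha * 148.1 ha
Total Volume = 25977 m^3

25977


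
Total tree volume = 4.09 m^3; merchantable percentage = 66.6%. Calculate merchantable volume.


Formula: MV = V_total * (merchantable_pct / 100)
Merchantable fraction = 66.6% / 100 = 0.666
MV = 4.09 m^3 * 0.666 = 2.724 m^3

2.724


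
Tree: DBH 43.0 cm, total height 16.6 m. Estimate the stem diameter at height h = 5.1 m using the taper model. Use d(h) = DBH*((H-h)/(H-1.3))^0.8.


Taper: d(h) = DBH * ((H - h) / (H - 1.3))^0.8
Numerator = H - h = 16.6 - 5.1 = 11.5 m
Denominator = H - 1.3 = 16.6 - 1.3 = 15.3 m
Ratio = 11.5 / 15.3 = 0.75163
d = 43.0 * 0.75163^0.8 = 34.2 cm

34.2


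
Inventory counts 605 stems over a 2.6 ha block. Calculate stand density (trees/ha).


Formula: Stand Density = N_trees / Area_ha
Density = 605 trees / 2.6 ha
Density = 233 trees/ha

233


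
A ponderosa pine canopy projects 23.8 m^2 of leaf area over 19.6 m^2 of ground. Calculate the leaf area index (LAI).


Formula: LAI = total leaf area / ground area  (dimensionless)
LAI = 23.8 m^2 / 19.6 m^2
LAI = 1.21

1.21


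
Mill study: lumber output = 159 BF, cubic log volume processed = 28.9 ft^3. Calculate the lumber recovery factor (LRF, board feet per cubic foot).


Formula: LRF = Lumber Output (BF) / Log Input (ft^3)
LRF = 159 BF / 28.9 ft^3
LRF = 5.5 BF/ft^3

5.5


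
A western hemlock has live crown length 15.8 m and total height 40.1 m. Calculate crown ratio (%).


Formula: Crown Ratio = (Crown Length / Total Height) * 100
CR = (15.8 m / 40.1 m) * 100
CR = 0.394 * 100 = 39.4%

39.4


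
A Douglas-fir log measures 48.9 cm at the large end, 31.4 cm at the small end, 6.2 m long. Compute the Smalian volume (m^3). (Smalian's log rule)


Smalian: V = (A1 + A2)/2 * L,  A = pi*(D/200)^2
A1 = pi*(48.9/200)^2 = 0.187805 m^2
A2 = pi*(31.4/200)^2 = 0.077437 m^2
V = (0.187805+0.077437)/2*6.2 = 0.8223 m^3

0.8223


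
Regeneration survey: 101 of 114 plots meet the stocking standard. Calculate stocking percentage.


Formula: Stocking % = stocked plots / total plots * 100
Stocking = 101 / 114 * 100
Stocking = 0.886 * 100 = 88.6%

88.6


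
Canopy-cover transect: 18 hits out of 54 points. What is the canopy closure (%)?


Formula: Canopy closure = covered points / total points * 100
Closure = 18 / 54 * 100
Closure = 0.3333 * 100 = 33.3%

33.3


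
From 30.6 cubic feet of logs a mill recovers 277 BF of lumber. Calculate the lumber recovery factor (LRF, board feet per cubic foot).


Formula: LRF = Lumber Output (BF) / Log Input (ft^3)
LRF = 277 BF / 30.6 ft^3
LRF = 9.05 BF/ft^3

9.05


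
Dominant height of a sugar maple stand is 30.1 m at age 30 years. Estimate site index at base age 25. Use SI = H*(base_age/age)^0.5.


Formula: SI = H_dom * (base_age / age)^0.5
Age ratio = 25 / 30 = 0.83333
sqrt(age_ratio) = 0.91287
SI = 30.1 * 0.91287 = 27.5 m

27.5


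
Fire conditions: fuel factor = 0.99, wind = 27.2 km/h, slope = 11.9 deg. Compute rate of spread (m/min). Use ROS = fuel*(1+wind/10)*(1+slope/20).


Formula: ROS = fuel * (1 + wind/10) * (1 + slope/20)
Wind factor = 1 + 27.2/10 = 3.72
Slope factor = 1 + 11.9/20 = 1.595
ROS = 0.99 * 3.72 * 1.595 = 5.87 m/min

5.87


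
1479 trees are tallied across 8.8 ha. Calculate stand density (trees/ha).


Formula: Stand Density = N_trees / Area_ha
Density = 1479 trees / 8.8 ha
Density = 168 trees/ha

168


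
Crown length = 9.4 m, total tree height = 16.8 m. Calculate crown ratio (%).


Formula: Crown Ratio = (Crown Length / Total Height) * 100
CR = (9.4 m / 16.8 m) * 100
CR = 0.5595 * 100 = 56.0%

56.0


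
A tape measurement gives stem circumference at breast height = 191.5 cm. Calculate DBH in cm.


Formula: DBH = C / pi
DBH = 191.5 / pi
pi = 3.14159...
DBH = 61.0 cm

61.0


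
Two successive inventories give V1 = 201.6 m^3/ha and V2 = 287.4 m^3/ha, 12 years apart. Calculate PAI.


Formula: PAI = (V_T2 - V_T1) / (T2 - T1)
Volume increment = 287.4 - 201.6 = 85.8 m^3/ha
PAI = 85.8 / 12 = 7.15 m^3/ha/year

7.15


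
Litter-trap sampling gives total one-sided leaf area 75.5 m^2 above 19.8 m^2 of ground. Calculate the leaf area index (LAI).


Formula: LAI = total leaf area / ground area  (dimensionless)
LAI = 75.5 m^2 / 19.8 m^2
LAI = 3.81

3.81


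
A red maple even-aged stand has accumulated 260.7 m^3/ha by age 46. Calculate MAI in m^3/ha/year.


Formula: MAI = Total Volume / Stand Age
MAI = 260.7 m^3/ha / 46 years
MAI = 5.67 m^3/ha/year

5.67


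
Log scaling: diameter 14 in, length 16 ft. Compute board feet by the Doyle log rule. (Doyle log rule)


Doyle: BF = (D - 4)^2 * L / 16
Adjusted diameter = 14 - 4 = 10 in
(D-4)^2 = 10^2 = 100
BF = 100 * 16 / 16 = 100 BF

100


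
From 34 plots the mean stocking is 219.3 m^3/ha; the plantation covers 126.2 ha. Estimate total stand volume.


Formula: Total Volume = Mean Volume per ha * Total Area
Total Volume = 219.3 m^3/ha * 126.2 ha
Total Volume = 27676 m^3

27676


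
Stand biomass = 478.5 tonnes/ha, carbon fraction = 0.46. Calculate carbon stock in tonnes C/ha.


Formula: Carbon Stock = Biomass * Carbon Fraction
C = 478.5 t/ha * 0.46
C = 220.1 t C/ha

220.1


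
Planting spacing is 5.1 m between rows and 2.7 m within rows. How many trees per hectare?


Formula: TPH = 10000 m^2/ha / (spacing_x * spacing_y)
Area per tree = 5.1 m * 2.7 m = 13.77 m^2
TPH = 10000 / 13.77 = 726 trees/ha

726


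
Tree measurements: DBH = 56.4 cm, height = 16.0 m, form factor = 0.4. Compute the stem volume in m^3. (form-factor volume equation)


Formula: V = pi * (DBH/200)^2 * H * ff
Radius = DBH/200 = 56.4/200 = 0.282 m
Radius^2 = 0.282^2 = 0.079524 m^2
V = pi * 0.079524 * 16.0 * 0.4
V = 1.599 m^3

1.599


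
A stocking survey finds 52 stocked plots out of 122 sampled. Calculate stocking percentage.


Formula: Stocking % = stocked plots / total plots * 100
Stocking = 52 / 122 * 100
Stocking = 0.4262 * 100 = 42.6%

42.6


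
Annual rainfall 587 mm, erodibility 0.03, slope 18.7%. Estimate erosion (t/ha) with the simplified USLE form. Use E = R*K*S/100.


Formula: E = R * K * S / 100  (simplified USLE)
R * K = 587 * 0.03 = 17.61
E = 17.61 * 18.7 / 100 = 3.29 t/ha

3.29


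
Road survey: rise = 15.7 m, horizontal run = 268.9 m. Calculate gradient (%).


Formula: Gradient = rise / run * 100
Gradient = 15.7 / 268.9 * 100 = 5.8%

5.8


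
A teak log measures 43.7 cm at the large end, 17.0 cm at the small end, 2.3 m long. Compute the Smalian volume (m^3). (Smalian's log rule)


Smalian: V = (A1 + A2)/2 * L,  A = pi*(D/200)^2
A1 = pi*(43.7/200)^2 = 0.149987 m^2
A2 = pi*(17.0/200)^2 = 0.022698 m^2
V = (0.149987+0.022698)/2*2.3 = 0.1986 m^3

0.1986


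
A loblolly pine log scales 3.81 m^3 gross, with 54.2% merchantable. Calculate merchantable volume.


Formula: MV = V_total * (merchantable_pct / 100)
Merchantable fraction = 54.2% / 100 = 0.542
MV = 3.81 m^3 * 0.542 = 2.065 m^3

2.065


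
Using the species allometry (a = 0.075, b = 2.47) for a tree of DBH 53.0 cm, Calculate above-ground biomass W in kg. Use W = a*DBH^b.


Formula: W = a * DBH^b  (allometric power law)
DBH^b = 53.0^2.47 = 18153.543
W = 0.075 * 18153.543 = 1361.5 kg

1361.5


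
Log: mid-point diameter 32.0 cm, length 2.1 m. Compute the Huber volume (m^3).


Huber: V = Am * L,  Am = pi*(Dm/200)^2
Am = pi*(32.0/200)^2 = 0.080425 m^2
V = 0.080425*2.1 = 0.1689 m^3

0.1689


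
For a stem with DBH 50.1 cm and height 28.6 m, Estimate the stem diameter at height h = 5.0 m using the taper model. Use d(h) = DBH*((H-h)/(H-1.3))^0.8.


Taper: d(h) = DBH * ((H - h) / (H - 1.3))^0.8
Numerator = H - h = 28.6 - 5.0 = 23.6 m
Denominator = H - 1.3 = 28.6 - 1.3 = 27.3 m
Ratio = 23.6 / 27.3 = 0.86447
d = 50.1 * 0.86447^0.8 = 44.6 cm

44.6


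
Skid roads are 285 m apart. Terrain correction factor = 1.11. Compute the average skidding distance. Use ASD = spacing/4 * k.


Formula: ASD = (spacing / 4) * correction
Uncorrected distance = spacing / 4 = 285 / 4 = 71.25 m
ASD = 71.25 * 1.11 = 79 m

79


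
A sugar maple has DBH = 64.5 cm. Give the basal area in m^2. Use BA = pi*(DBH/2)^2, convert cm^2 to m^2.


Formula: BA = pi * (DBH/2)^2 / 10000  (cm^2 to m^2)
Radius = DBH/2 = 64.5/2 = 32.25 cm
BA = pi * 32.25^2 / 10000
   = 3267.4527 cm^2 / 10000
   = 0.3267 m^2

0.3267


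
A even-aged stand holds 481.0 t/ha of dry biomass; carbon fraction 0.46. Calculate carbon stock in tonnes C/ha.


Formula: Carbon Stock = Biomass * Carbon Fraction
C = 481.0 t/ha * 0.46
C = 221.3 t C/ha

221.3


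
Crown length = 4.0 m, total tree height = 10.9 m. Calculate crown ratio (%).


Formula: Crown Ratio = (Crown Length / Total Height) * 100
CR = (4.0 m / 10.9 m) * 100
CR = 0.367 * 100 = 36.7%

36.7


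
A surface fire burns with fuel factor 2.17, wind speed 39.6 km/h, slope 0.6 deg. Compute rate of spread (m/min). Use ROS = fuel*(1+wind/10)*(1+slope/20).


Formula: ROS = fuel * (1 + wind/10) * (1 + slope/20)
Wind factor = 1 + 39.6/10 = 4.96
Slope factor = 1 + 0.6/20 = 1.03
ROS = 2.17 * 4.96 * 1.03 = 11.09 m/min

11.09


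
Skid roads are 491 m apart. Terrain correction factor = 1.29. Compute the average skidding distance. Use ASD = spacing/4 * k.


Formula: ASD = (spacing / 4) * correction
Uncorrected distance = spacing / 4 = 491 / 4 = 122.75 m
ASD = 122.75 * 1.29 = 158 m

158


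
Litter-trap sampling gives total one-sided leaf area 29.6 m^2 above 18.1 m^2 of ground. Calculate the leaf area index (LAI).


Formula: LAI = total leaf area / ground area  (dimensionless)
LAI = 29.6 m^2 / 18.1 m^2
LAI = 1.64

1.64


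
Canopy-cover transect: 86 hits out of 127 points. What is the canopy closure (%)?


Formula: Canopy closure = covered points / total points * 100
Closure = 86 / 127 * 100
Closure = 0.6772 * 100 = 67.7%

67.7


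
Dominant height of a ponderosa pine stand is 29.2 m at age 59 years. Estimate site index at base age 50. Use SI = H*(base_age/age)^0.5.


Formula: SI = H_dom * (base_age / age)^0.5
Age ratio = 50 / 59 = 0.84746
sqrt(age_ratio) = 0.92057
SI = 29.2 * 0.92057 = 26.9 m

26.9


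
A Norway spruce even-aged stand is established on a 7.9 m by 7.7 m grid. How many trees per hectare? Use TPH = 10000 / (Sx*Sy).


Formula: TPH = 10000 m^2/ha / (spacing_x * spacing_y)
Area per tree = 7.9 m * 7.7 m = 60.83 m^2
TPH = 10000 / 60.83 = 164 trees/ha

164


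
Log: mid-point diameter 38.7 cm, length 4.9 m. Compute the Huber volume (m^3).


Huber: V = Am * L,  Am = pi*(Dm/200)^2
Am = pi*(38.7/200)^2 = 0.117628 m^2
V = 0.117628*4.9 = 0.5764 m^3

0.5764


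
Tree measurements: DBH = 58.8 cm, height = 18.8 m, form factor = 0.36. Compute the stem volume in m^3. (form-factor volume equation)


Formula: V = pi * (DBH/200)^2 * H * ff
Radius = DBH/200 = 58.8/200 = 0.294 m
Radius^2 = 0.294^2 = 0.086436 m^2
V = pi * 0.086436 * 18.8 * 0.36
V = 1.838 m^3

1.838


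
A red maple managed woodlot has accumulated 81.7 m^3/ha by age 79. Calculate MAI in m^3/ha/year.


Formula: MAI = Total Volume / Stand Age
MAI = 81.7 m^3/ha / 79 years
MAI = 1.03 m^3/ha/year

1.03


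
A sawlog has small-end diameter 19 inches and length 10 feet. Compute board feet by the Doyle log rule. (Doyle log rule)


Doyle: BF = (D - 4)^2 * L / 16
Adjusted diameter = 19 - 4 = 15 in
(D-4)^2 = 15^2 = 225
BF = 225 * 10 / 16 = 141 BF

141


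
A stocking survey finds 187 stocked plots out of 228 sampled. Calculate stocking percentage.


Formula: Stocking % = stocked plots / total plots * 100
Stocking = 187 / 228 * 100
Stocking = 0.8202 * 100 = 82.0%

82.0


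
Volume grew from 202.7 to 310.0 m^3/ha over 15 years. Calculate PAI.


Formula: PAI = (V_T2 - V_T1) / (T2 - T1)
Volume increment = 310.0 - 202.7 = 107.3 m^3/ha
PAI = 107.3 / 15 = 7.15 m^3/ha/year

7.15


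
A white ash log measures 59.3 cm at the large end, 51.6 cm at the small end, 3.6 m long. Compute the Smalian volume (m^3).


Smalian: V = (A1 + A2)/2 * L,  A = pi*(D/200)^2
A1 = pi*(59.3/200)^2 = 0.276184 m^2
A2 = pi*(51.6/200)^2 = 0.209117 m^2
V = (0.276184+0.209117)/2*3.6 = 0.8735 m^3

0.8735


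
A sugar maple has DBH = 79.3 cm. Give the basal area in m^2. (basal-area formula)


Formula: BA = pi * (DBH/2)^2 / 10000  (cm^2 to m^2)
Radius = DBH/2 = 79.3/2 = 39.65 cm
BA = pi * 39.65^2 / 10000
   = 4938.9685 cm^2 / 10000
   = 0.4939 m^2

0.4939


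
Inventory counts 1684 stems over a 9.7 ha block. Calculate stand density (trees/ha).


Formula: Stand Density = N_trees / Area_ha
Density = 1684 trees / 9.7 ha
Density = 174 trees/ha

174


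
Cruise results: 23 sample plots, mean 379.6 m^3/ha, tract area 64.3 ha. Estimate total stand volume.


Formula: Total Volume = Mean Volume per ha * Total Area
Total Volume = 379.6 m^3/ha * 64.3 ha
Total Volume = 24408 m^3

24408


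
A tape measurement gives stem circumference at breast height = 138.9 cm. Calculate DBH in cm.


Formula: DBH = C / pi
DBH = 138.9 / pi
pi = 3.14159...
DBH = 44.2 cm

44.2


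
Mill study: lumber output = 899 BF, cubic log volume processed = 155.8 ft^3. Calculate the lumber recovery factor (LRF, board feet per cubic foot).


Formula: LRF = Lumber Output (BF) / Log Input (ft^3)
LRF = 899 BF / 155.8 ft^3
LRF = 5.77 BF/ft^3

5.77


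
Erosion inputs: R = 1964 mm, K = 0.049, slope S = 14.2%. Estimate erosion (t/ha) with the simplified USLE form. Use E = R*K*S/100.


Formula: E = R * K * S / 100  (simplified USLE)
R * K = 1964 * 0.049 = 96.236
E = 96.236 * 14.2 / 100 = 13.67 t/ha

13.67


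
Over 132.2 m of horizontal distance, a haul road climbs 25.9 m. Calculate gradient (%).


Formula: Gradient = rise / run * 100
Gradient = 25.9 / 132.2 * 100 = 19.6%

19.6


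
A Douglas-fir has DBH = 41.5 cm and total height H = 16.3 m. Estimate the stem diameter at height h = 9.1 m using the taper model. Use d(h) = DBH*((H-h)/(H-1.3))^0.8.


Taper: d(h) = DBH * ((H - h) / (H - 1.3))^0.8
Numerator = H - h = 16.3 - 9.1 = 7.2 m
Denominator = H - 1.3 = 16.3 - 1.3 = 15.0 m
Ratio = 7.2 / 15.0 = 0.48
d = 41.5 * 0.48^0.8 = 23.1 cm

23.1


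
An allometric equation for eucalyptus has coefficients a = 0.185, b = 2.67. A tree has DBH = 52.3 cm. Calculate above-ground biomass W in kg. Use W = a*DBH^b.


Formula: W = a * DBH^b  (allometric power law)
DBH^b = 52.3^2.67 = 38761.4049
W = 0.185 * 38761.4049 = 7170.9 kg

7170.9


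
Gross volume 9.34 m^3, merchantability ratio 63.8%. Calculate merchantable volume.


Formula: MV = V_total * (merchantable_pct / 100)
Merchantable fraction = 63.8% / 100 = 0.638
MV = 9.34 m^3 * 0.638 = 5.959 m^3

5.959


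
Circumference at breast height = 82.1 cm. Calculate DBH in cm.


Formula: DBH = C / pi
DBH = 82.1 / pi
pi = 3.14159...
DBH = 26.1 cm

26.1


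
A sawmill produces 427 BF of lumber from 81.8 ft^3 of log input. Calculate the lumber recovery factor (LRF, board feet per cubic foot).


Formula: LRF = Lumber Output (BF) / Log Input (ft^3)
LRF = 427 BF / 81.8 ft^3
LRF = 5.22 BF/ft^3

5.22


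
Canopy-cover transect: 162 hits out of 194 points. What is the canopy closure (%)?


Formula: Canopy closure = covered points / total points * 100
Closure = 162 / 194 * 100
Closure = 0.8351 * 100 = 83.5%

83.5


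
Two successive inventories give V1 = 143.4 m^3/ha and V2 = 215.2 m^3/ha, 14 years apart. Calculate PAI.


Formula: PAI = (V_T2 - V_T1) / (T2 - T1)
Volume increment = 215.2 - 143.4 = 71.8 m^3/ha
PAI = 71.8 / 14 = 5.13 m^3/ha/year

5.13


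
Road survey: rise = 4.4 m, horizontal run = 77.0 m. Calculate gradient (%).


Formula: Gradient = rise / run * 100
Gradient = 4.4 / 77.0 * 100 = 5.7%

5.7


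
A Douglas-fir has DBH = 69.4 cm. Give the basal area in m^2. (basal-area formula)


Formula: BA = pi * (DBH/2)^2 / 10000  (cm^2 to m^2)
Radius = DBH/2 = 69.4/2 = 34.7 cm
BA = pi * 34.7^2 / 10000
   = 3782.7603 cm^2 / 10000
   = 0.3783 m^2

0.3783


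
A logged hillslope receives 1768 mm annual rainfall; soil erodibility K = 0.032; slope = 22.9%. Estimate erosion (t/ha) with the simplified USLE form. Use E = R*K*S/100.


Formula: E = R * K * S / 100  (simplified USLE)
R * K = 1768 * 0.032 = 56.576
E = 56.576 * 22.9 / 100 = 12.96 t/ha

12.96


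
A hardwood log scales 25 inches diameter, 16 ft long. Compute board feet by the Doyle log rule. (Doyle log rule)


Doyle: BF = (D - 4)^2 * L / 16
Adjusted diameter = 25 - 4 = 21 in
(D-4)^2 = 21^2 = 441
BF = 441 * 16 / 16 = 441 BF

441


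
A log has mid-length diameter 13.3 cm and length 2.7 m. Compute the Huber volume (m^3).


Huber: V = Am * L,  Am = pi*(Dm/200)^2
Am = pi*(13.3/200)^2 = 0.013893 m^2
V = 0.013893*2.7 = 0.0375 m^3

0.0375


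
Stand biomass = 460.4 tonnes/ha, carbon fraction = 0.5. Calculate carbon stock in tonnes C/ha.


Formula: Carbon Stock = Biomass * Carbon Fraction
C = 460.4 t/ha * 0.5
C = 230.2 t C/ha

230.2


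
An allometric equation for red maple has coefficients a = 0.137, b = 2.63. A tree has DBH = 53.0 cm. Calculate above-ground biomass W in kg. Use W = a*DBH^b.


Formula: W = a * DBH^b  (allometric power law)
DBH^b = 53.0^2.63 = 34264.5898
W = 0.137 * 34264.5898 = 4694.2 kg

4694.2


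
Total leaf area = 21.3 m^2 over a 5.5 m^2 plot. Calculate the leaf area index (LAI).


Formula: LAI = total leaf area / ground area  (dimensionless)
LAI = 21.3 m^2 / 5.5 m^2
LAI = 3.87

3.87


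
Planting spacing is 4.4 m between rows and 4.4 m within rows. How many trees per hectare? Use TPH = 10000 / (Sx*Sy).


Formula: TPH = 10000 m^2/ha / (spacing_x * spacing_y)
Area per tree = 4.4 m * 4.4 m = 19.36 m^2
TPH = 10000 / 19.36 = 517 trees/ha

517


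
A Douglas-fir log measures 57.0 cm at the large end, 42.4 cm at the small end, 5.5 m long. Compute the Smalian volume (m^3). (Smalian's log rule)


Smalian: V = (A1 + A2)/2 * L,  A = pi*(D/200)^2
A1 = pi*(57.0/200)^2 = 0.255176 m^2
A2 = pi*(42.4/200)^2 = 0.141196 m^2
V = (0.255176+0.141196)/2*5.5 = 1.09 m^3

1.09


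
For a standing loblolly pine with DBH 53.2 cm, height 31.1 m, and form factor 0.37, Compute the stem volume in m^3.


Formula: V = pi * (DBH/200)^2 * H * ff
Radius = DBH/200 = 53.2/200 = 0.266 m
Radius^2 = 0.266^2 = 0.070756 m^2
V = pi * 0.070756 * 31.1 * 0.37
V = 2.558 m^3

2.558


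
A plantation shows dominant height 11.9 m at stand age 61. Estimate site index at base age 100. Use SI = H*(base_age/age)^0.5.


Formula: SI = H_dom * (base_age / age)^0.5
Age ratio = 100 / 61 = 1.63934
sqrt(age_ratio) = 1.28037
SI = 11.9 * 1.28037 = 15.2 m

15.2


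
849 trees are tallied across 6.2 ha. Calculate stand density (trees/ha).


Formula: Stand Density = N_trees / Area_ha
Density = 849 trees / 6.2 ha
Density = 137 trees/ha

137


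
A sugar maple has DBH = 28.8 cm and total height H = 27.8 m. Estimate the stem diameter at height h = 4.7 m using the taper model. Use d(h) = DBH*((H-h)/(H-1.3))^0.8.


Taper: d(h) = DBH * ((H - h) / (H - 1.3))^0.8
Numerator = H - h = 27.8 - 4.7 = 23.1 m
Denominator = H - 1.3 = 27.8 - 1.3 = 26.5 m
Ratio = 23.1 / 26.5 = 0.8717
d = 28.8 * 0.8717^0.8 = 25.8 cm

25.8


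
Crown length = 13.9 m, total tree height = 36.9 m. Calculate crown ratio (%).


Formula: Crown Ratio = (Crown Length / Total Height) * 100
CR = (13.9 m / 36.9 m) * 100
CR = 0.3767 * 100 = 37.7%

37.7


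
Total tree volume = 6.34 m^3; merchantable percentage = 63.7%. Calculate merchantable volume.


Formula: MV = V_total * (merchantable_pct / 100)
Merchantable fraction = 63.7% / 100 = 0.637
MV = 6.34 m^3 * 0.637 = 4.039 m^3

4.039


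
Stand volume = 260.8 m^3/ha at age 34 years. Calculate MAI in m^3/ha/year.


Formula: MAI = Total Volume / Stand Age
MAI = 260.8 m^3/ha / 34 years
MAI = 7.67 m^3/ha/year

7.67


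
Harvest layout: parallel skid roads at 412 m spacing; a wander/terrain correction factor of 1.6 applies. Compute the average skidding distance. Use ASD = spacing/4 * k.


Formula: ASD = (spacing / 4) * correction
Uncorrected distance = spacing / 4 = 412 / 4 = 103 m
ASD = 103 * 1.6 = 165 m

165


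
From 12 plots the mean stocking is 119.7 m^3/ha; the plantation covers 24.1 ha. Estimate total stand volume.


Formula: Total Volume = Mean Volume per ha * Total Area
Total Volume = 119.7 m^3/ha * 24.1 ha
Total Volume = 2885 m^3

2885


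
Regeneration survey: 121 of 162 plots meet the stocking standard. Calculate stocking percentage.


Formula: Stocking % = stocked plots / total plots * 100
Stocking = 121 / 162 * 100
Stocking = 0.7469 * 100 = 74.7%

74.7


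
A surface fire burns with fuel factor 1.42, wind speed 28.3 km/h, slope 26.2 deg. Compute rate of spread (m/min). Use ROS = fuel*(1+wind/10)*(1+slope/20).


Formula: ROS = fuel * (1 + wind/10) * (1 + slope/20)
Wind factor = 1 + 28.3/10 = 3.83
Slope factor = 1 + 26.2/20 = 2.31
ROS = 1.42 * 3.83 * 2.31 = 12.56 m/min

12.56


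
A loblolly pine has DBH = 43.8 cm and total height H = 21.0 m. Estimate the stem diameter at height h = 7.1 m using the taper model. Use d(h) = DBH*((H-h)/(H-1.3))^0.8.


Taper: d(h) = DBH * ((H - h) / (H - 1.3))^0.8
Numerator = H - h = 21.0 - 7.1 = 13.9 m
Denominator = H - 1.3 = 21.0 - 1.3 = 19.7 m
Ratio = 13.9 / 19.7 = 0.70558
d = 43.8 * 0.70558^0.8 = 33.1 cm

33.1


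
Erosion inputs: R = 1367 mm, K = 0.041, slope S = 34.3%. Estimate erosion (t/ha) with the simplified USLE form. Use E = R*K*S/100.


Formula: E = R * K * S / 100  (simplified USLE)
R * K = 1367 * 0.041 = 56.047
E = 56.047 * 34.3 / 100 = 19.22 t/ha

19.22


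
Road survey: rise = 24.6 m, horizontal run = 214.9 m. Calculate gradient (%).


Formula: Gradient = rise / run * 100
Gradient = 24.6 / 214.9 * 100 = 11.4%

11.4


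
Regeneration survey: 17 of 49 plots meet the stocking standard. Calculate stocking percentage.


Formula: Stocking % = stocked plots / total plots * 100
Stocking = 17 / 49 * 100
Stocking = 0.3469 * 100 = 34.7%

34.7


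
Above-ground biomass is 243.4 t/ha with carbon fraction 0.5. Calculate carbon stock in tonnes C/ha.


Formula: Carbon Stock = Biomass * Carbon Fraction
C = 243.4 t/ha * 0.5
C = 121.7 t C/ha

121.7


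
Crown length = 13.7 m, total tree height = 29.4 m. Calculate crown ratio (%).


Formula: Crown Ratio = (Crown Length / Total Height) * 100
CR = (13.7 m / 29.4 m) * 100
CR = 0.466 * 100 = 46.6%

46.6


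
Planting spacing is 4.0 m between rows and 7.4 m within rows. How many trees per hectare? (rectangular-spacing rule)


Formula: TPH = 10000 m^2/ha / (spacing_x * spacing_y)
Area per tree = 4.0 m * 7.4 m = 29.6 m^2
TPH = 10000 / 29.6 = 338 trees/ha

338


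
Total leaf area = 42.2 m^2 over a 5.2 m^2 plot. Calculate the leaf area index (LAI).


Formula: LAI = total leaf area / ground area  (dimensionless)
LAI = 42.2 m^2 / 5.2 m^2
LAI = 8.12

8.12


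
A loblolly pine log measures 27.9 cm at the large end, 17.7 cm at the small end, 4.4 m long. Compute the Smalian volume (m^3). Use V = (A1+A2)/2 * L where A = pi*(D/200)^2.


Smalian: V = (A1 + A2)/2 * L,  A = pi*(D/200)^2
A1 = pi*(27.9/200)^2 = 0.061136 m^2
A2 = pi*(17.7/200)^2 = 0.024606 m^2
V = (0.061136+0.024606)/2*4.4 = 0.1886 m^3

0.1886


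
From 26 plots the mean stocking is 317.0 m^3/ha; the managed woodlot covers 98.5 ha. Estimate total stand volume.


Formula: Total Volume = Mean Volume per ha * Total Area
Total Volume = 317.0 m^3/ha * 98.5 ha
Total Volume = 31225 m^3

31225


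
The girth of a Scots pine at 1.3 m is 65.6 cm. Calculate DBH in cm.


Formula: DBH = C / pi
DBH = 65.6 / pi
pi = 3.14159...
DBH = 20.9 cm

20.9


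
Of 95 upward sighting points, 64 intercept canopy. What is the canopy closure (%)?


Formula: Canopy closure = covered points / total points * 100
Closure = 64 / 95 * 100
Closure = 0.6737 * 100 = 67.4%

67.4


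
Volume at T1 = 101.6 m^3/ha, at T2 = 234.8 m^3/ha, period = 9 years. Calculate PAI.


Formula: PAI = (V_T2 - V_T1) / (T2 - T1)
Volume increment = 234.8 - 101.6 = 133.2 m^3/ha
PAI = 133.2 / 9 = 14.8 m^3/ha/year

14.8


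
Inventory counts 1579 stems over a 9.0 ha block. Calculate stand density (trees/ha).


Formula: Stand Density = N_trees / Area_ha
Density = 1579 trees / 9.0 ha
Density = 175 trees/ha

175


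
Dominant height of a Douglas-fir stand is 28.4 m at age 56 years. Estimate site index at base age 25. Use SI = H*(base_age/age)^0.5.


Formula: SI = H_dom * (base_age / age)^0.5
Age ratio = 25 / 56 = 0.44643
sqrt(age_ratio) = 0.66815
SI = 28.4 * 0.66815 = 19.0 m

19.0


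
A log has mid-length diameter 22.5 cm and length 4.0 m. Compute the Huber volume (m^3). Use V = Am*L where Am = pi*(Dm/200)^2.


Huber: V = Am * L,  Am = pi*(Dm/200)^2
Am = pi*(22.5/200)^2 = 0.039761 m^2
V = 0.039761*4.0 = 0.159 m^3

0.159


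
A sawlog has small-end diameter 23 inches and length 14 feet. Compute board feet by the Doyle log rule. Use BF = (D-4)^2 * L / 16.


Doyle: BF = (D - 4)^2 * L / 16
Adjusted diameter = 23 - 4 = 19 in
(D-4)^2 = 19^2 = 361
BF = 361 * 14 / 16 = 316 BF

316


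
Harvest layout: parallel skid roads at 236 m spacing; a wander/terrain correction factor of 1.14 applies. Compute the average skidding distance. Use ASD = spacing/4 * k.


Formula: ASD = (spacing / 4) * correction
Uncorrected distance = spacing / 4 = 236 / 4 = 59 m
ASD = 59 * 1.14 = 67 m

67


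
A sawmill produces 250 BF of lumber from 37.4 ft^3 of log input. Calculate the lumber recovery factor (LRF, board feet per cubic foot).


Formula: LRF = Lumber Output (BF) / Log Input (ft^3)
LRF = 250 BF / 37.4 ft^3
LRF = 6.68 BF/ft^3

6.68


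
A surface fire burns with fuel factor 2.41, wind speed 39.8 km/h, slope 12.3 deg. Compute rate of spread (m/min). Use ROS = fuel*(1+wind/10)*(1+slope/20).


Formula: ROS = fuel * (1 + wind/10) * (1 + slope/20)
Wind factor = 1 + 39.8/10 = 4.98
Slope factor = 1 + 12.3/20 = 1.615
ROS = 2.41 * 4.98 * 1.615 = 19.38 m/min

19.38


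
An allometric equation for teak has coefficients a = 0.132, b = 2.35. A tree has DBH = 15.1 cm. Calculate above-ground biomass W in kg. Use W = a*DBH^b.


Formula: W = a * DBH^b  (allometric power law)
DBH^b = 15.1^2.35 = 589.6521
W = 0.132 * 589.6521 = 77.8 kg

77.8


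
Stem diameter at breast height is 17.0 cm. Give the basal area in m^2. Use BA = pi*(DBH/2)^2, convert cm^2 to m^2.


Formula: BA = pi * (DBH/2)^2 / 10000  (cm^2 to m^2)
Radius = DBH/2 = 17.0/2 = 8.5 cm
BA = pi * 8.5^2 / 10000
   = 226.9801 cm^2 / 10000
   = 0.0227 m^2

0.0227


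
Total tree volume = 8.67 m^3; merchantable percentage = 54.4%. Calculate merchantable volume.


Formula: MV = V_total * (merchantable_pct / 100)
Merchantable fraction = 54.4% / 100 = 0.544
MV = 8.67 m^3 * 0.544 = 4.716 m^3

4.716


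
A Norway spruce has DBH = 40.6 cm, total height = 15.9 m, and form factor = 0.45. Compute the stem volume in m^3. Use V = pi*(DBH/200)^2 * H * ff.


Formula: V = pi * (DBH/200)^2 * H * ff
Radius = DBH/200 = 40.6/200 = 0.203 m
Radius^2 = 0.203^2 = 0.041209 m^2
V = pi * 0.041209 * 15.9 * 0.45
V = 0.926 m^3

0.926


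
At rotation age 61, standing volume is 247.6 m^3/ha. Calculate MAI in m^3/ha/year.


Formula: MAI = Total Volume / Stand Age
MAI = 247.6 m^3/ha / 61 years
MAI = 4.06 m^3/ha/year

4.06


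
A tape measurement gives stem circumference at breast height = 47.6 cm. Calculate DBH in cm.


Formula: DBH = C / pi
DBH = 47.6 / pi
pi = 3.14159...
DBH = 15.2 cm

15.2


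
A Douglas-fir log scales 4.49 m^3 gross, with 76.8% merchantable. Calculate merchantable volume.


Formula: MV = V_total * (merchantable_pct / 100)
Merchantable fraction = 76.8% / 100 = 0.768
MV = 4.49 m^3 * 0.768 = 3.448 m^3

3.448


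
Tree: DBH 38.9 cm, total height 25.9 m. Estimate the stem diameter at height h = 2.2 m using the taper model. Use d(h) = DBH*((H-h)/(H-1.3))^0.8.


Taper: d(h) = DBH * ((H - h) / (H - 1.3))^0.8
Numerator = H - h = 25.9 - 2.2 = 23.7 m
Denominator = H - 1.3 = 25.9 - 1.3 = 24.6 m
Ratio = 23.7 / 24.6 = 0.96341
d = 38.9 * 0.96341^0.8 = 37.8 cm

37.8


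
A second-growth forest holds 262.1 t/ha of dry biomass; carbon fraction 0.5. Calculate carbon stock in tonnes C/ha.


Formula: Carbon Stock = Biomass * Carbon Fraction
C = 262.1 t/ha * 0.5
C = 131.1 t C/ha

131.1


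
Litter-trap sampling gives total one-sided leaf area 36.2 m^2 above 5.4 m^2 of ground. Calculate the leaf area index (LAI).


Formula: LAI = total leaf area / ground area  (dimensionless)
LAI = 36.2 m^2 / 5.4 m^2
LAI = 6.7

6.7


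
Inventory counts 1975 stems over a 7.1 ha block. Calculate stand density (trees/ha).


Formula: Stand Density = N_trees / Area_ha
Density = 1975 trees / 7.1 ha
Density = 278 trees/ha

278


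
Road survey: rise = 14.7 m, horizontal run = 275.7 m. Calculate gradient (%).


Formula: Gradient = rise / run * 100
Gradient = 14.7 / 275.7 * 100 = 5.3%

5.3


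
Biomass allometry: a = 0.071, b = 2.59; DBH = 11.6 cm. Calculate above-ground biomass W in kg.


Formula: W = a * DBH^b  (allometric power law)
DBH^b = 11.6^2.59 = 571.4078
W = 0.071 * 571.4078 = 40.6 kg

40.6


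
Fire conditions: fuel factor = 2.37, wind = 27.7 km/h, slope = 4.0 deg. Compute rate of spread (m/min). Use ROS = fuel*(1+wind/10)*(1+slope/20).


Formula: ROS = fuel * (1 + wind/10) * (1 + slope/20)
Wind factor = 1 + 27.7/10 = 3.77
Slope factor = 1 + 4.0/20 = 1.2
ROS = 2.37 * 3.77 * 1.2 = 10.72 m/min

10.72


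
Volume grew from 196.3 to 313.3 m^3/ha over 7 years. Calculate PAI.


Formula: PAI = (V_T2 - V_T1) / (T2 - T1)
Volume increment = 313.3 - 196.3 = 117.0 m^3/ha
PAI = 117.0 / 7 = 16.71 m^3/ha/year

16.71


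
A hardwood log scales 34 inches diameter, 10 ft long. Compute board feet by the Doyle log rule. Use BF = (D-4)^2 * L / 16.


Doyle: BF = (D - 4)^2 * L / 16
Adjusted diameter = 34 - 4 = 30 in
(D-4)^2 = 30^2 = 900
BF = 900 * 10 / 16 = 563 BF

563


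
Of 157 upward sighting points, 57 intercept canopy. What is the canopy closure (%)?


Formula: Canopy closure = covered points / total points * 100
Closure = 57 / 157 * 100
Closure = 0.3631 * 100 = 36.3%

36.3


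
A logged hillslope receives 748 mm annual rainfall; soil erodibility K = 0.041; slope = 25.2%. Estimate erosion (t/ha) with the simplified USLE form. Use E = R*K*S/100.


Formula: E = R * K * S / 100  (simplified USLE)
R * K = 748 * 0.041 = 30.668
E = 30.668 * 25.2 / 100 = 7.73 t/ha

7.73


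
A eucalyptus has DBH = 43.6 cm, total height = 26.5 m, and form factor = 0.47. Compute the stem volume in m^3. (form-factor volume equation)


Formula: V = pi * (DBH/200)^2 * H * ff
Radius = DBH/200 = 43.6/200 = 0.218 m
Radius^2 = 0.218^2 = 0.047524 m^2
V = pi * 0.047524 * 26.5 * 0.47
V = 1.86 m^3

1.86


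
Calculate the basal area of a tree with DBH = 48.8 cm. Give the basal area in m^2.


Formula: BA = pi * (DBH/2)^2 / 10000  (cm^2 to m^2)
Radius = DBH/2 = 48.8/2 = 24.4 cm
BA = pi * 24.4^2 / 10000
   = 1870.3786 cm^2 / 10000
   = 0.187 m^2

0.187


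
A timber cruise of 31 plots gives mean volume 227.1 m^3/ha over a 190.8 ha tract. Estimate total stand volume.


Formula: Total Volume = Mean Volume per ha * Total Area
Total Volume = 227.1 m^3/ha * 190.8 ha
Total Volume = 43331 m^3

43331


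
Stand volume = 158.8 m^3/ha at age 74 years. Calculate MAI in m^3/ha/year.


Formula: MAI = Total Volume / Stand Age
MAI = 158.8 m^3/ha / 74 years
MAI = 2.15 m^3/ha/year

2.15


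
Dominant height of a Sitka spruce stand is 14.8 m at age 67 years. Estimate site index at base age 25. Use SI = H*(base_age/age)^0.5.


Formula: SI = H_dom * (base_age / age)^0.5
Age ratio = 25 / 67 = 0.37313
sqrt(age_ratio) = 0.61085
SI = 14.8 * 0.61085 = 9.0 m

9.0


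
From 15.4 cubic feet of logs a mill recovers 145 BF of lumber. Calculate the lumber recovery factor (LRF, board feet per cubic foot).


Formula: LRF = Lumber Output (BF) / Log Input (ft^3)
LRF = 145 BF / 15.4 ft^3
LRF = 9.42 BF/ft^3

9.42


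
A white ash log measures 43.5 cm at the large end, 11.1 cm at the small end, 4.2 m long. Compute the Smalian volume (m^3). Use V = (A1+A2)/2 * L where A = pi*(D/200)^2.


Smalian: V = (A1 + A2)/2 * L,  A = pi*(D/200)^2
A1 = pi*(43.5/200)^2 = 0.148617 m^2
A2 = pi*(11.1/200)^2 = 0.009677 m^2
V = (0.148617+0.009677)/2*4.2 = 0.3324 m^3

0.3324


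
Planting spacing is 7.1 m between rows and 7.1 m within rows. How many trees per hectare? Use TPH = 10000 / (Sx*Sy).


Formula: TPH = 10000 m^2/ha / (spacing_x * spacing_y)
Area per tree = 7.1 m * 7.1 m = 50.41 m^2
TPH = 10000 / 50.41 = 198 trees/ha

198


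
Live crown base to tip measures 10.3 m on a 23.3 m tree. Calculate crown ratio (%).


Formula: Crown Ratio = (Crown Length / Total Height) * 100
CR = (10.3 m / 23.3 m) * 100
CR = 0.4421 * 100 = 44.2%

44.2


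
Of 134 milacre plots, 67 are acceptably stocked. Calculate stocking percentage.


Formula: Stocking % = stocked plots / total plots * 100
Stocking = 67 / 134 * 100
Stocking = 0.5 * 100 = 50.0%

50.0


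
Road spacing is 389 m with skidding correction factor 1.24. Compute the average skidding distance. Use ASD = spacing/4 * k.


Formula: ASD = (spacing / 4) * correction
Uncorrected distance = spacing / 4 = 389 / 4 = 97.25 m
ASD = 97.25 * 1.24 = 121 m

121


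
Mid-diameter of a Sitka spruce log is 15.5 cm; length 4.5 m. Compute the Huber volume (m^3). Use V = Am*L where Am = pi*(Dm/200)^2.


Huber: V = Am * L,  Am = pi*(Dm/200)^2
Am = pi*(15.5/200)^2 = 0.018869 m^2
V = 0.018869*4.5 = 0.0849 m^3

0.0849


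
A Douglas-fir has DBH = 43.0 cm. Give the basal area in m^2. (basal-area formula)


Formula: BA = pi * (DBH/2)^2 / 10000  (cm^2 to m^2)
Radius = DBH/2 = 43.0/2 = 21.5 cm
BA = pi * 21.5^2 / 10000
   = 1452.2012 cm^2 / 10000
   = 0.1452 m^2

0.1452


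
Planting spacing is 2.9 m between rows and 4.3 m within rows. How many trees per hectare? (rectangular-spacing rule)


Formula: TPH = 10000 m^2/ha / (spacing_x * spacing_y)
Area per tree = 2.9 m * 4.3 m = 12.47 m^2
TPH = 10000 / 12.47 = 802 trees/ha

802


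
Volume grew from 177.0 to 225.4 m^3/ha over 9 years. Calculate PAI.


Formula: PAI = (V_T2 - V_T1) / (T2 - T1)
Volume increment = 225.4 - 177.0 = 48.4 m^3/ha
PAI = 48.4 / 9 = 5.38 m^3/ha/year

5.38


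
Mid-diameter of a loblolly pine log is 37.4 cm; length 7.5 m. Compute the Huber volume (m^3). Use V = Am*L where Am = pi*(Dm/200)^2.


Huber: V = Am * L,  Am = pi*(Dm/200)^2
Am = pi*(37.4/200)^2 = 0.109858 m^2
V = 0.109858*7.5 = 0.8239 m^3

0.8239


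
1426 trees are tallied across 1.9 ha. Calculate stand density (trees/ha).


Formula: Stand Density = N_trees / Area_ha
Density = 1426 trees / 1.9 ha
Density = 751 trees/ha

751


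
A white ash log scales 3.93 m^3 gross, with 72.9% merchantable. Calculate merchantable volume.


Formula: MV = V_total * (merchantable_pct / 100)
Merchantable fraction = 72.9% / 100 = 0.729
MV = 3.93 m^3 * 0.729 = 2.865 m^3

2.865


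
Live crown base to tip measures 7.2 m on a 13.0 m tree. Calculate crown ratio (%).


Formula: Crown Ratio = (Crown Length / Total Height) * 100
CR = (7.2 m / 13.0 m) * 100
CR = 0.5538 * 100 = 55.4%

55.4


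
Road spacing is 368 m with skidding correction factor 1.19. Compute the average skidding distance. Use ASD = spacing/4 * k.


Formula: ASD = (spacing / 4) * correction
Uncorrected distance = spacing / 4 = 368 / 4 = 92 m
ASD = 92 * 1.19 = 109 m

109


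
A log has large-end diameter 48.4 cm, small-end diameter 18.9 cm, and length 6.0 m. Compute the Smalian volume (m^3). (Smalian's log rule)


Smalian: V = (A1 + A2)/2 * L,  A = pi*(D/200)^2
A1 = pi*(48.4/200)^2 = 0.183984 m^2
A2 = pi*(18.9/200)^2 = 0.028055 m^2
V = (0.183984+0.028055)/2*6.0 = 0.6361 m^3

0.6361


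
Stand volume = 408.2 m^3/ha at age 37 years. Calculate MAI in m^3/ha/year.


Formula: MAI = Total Volume / Stand Age
MAI = 408.2 m^3/ha / 37 years
MAI = 11.03 m^3/ha/year

11.03


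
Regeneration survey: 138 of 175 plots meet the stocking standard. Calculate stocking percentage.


Formula: Stocking % = stocked plots / total plots * 100
Stocking = 138 / 175 * 100
Stocking = 0.7886 * 100 = 78.9%

78.9


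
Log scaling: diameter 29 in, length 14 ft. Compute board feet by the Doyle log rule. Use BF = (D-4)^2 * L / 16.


Doyle: BF = (D - 4)^2 * L / 16
Adjusted diameter = 29 - 4 = 25 in
(D-4)^2 = 25^2 = 625
BF = 625 * 14 / 16 = 547 BF

547


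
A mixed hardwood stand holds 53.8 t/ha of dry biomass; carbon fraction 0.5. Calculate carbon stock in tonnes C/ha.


Formula: Carbon Stock = Biomass * Carbon Fraction
C = 53.8 t/ha * 0.5
C = 26.9 t C/ha

26.9


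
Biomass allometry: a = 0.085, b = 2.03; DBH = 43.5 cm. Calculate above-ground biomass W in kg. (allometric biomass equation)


Formula: W = a * DBH^b  (allometric power law)
DBH^b = 43.5^2.03 = 2119.0109
W = 0.085 * 2119.0109 = 180.1 kg

180.1


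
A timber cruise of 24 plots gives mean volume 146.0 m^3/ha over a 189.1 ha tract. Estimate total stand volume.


Formula: Total Volume = Mean Volume per ha * Total Area
Total Volume = 146.0 m^3/ha * 189.1 ha
Total Volume = 27609 m^3

27609


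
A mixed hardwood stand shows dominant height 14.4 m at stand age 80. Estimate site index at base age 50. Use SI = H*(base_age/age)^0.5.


Formula: SI = H_dom * (base_age / age)^0.5
Age ratio = 50 / 80 = 0.625
sqrt(age_ratio) = 0.79057
SI = 14.4 * 0.79057 = 11.4 m

11.4


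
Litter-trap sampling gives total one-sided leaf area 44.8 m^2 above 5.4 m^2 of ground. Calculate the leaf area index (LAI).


Formula: LAI = total leaf area / ground area  (dimensionless)
LAI = 44.8 m^2 / 5.4 m^2
LAI = 8.3

8.3


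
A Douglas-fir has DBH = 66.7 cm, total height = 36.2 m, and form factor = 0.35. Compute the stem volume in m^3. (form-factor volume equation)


Formula: V = pi * (DBH/200)^2 * H * ff
Radius = DBH/200 = 66.7/200 = 0.3335 m
Radius^2 = 0.3335^2 = 0.11122225 m^2
V = pi * 0.11122225 * 36.2 * 0.35
V = 4.427 m^3

4.427


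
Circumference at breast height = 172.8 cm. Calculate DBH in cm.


Formula: DBH = C / pi
DBH = 172.8 / pi
pi = 3.14159...
DBH = 55.0 cm

55.0


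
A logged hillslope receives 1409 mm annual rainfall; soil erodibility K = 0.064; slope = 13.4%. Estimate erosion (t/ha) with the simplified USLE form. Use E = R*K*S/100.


Formula: E = R * K * S / 100  (simplified USLE)
R * K = 1409 * 0.064 = 90.176
E = 90.176 * 13.4 / 100 = 12.08 t/ha

12.08


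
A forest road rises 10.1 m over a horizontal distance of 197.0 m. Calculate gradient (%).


Formula: Gradient = rise / run * 100
Gradient = 10.1 / 197.0 * 100 = 5.1%

5.1


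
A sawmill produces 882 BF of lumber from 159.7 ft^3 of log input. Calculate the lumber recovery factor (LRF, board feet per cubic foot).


Formula: LRF = Lumber Output (BF) / Log Input (ft^3)
LRF = 882 BF / 159.7 ft^3
LRF = 5.52 BF/ft^3

5.52


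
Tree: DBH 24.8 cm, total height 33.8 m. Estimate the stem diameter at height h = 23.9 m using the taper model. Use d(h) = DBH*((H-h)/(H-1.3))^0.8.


Taper: d(h) = DBH * ((H - h) / (H - 1.3))^0.8
Numerator = H - h = 33.8 - 23.9 = 9.9 m
Denominator = H - 1.3 = 33.8 - 1.3 = 32.5 m
Ratio = 9.9 / 32.5 = 0.30462
d = 24.8 * 0.30462^0.8 = 9.6 cm

9.6


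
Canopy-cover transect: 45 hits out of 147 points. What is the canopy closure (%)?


Formula: Canopy closure = covered points / total points * 100
Closure = 45 / 147 * 100
Closure = 0.3061 * 100 = 30.6%

30.6


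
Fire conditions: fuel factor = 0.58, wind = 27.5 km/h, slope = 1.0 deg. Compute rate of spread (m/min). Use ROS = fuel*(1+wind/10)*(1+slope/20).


Formula: ROS = fuel * (1 + wind/10) * (1 + slope/20)
Wind factor = 1 + 27.5/10 = 3.75
Slope factor = 1 + 1.0/20 = 1.05
ROS = 0.58 * 3.75 * 1.05 = 2.28 m/min

2.28
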